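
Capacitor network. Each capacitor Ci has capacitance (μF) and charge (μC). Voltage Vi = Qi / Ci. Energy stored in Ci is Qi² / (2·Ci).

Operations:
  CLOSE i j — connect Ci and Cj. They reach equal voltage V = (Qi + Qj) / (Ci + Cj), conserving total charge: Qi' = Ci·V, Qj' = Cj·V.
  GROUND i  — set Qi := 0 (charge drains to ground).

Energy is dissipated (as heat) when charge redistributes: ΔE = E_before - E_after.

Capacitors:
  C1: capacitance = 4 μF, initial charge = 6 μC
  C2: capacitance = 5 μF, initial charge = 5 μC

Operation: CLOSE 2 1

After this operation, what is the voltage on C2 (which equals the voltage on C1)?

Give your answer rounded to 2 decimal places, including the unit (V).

Initial: C1(4μF, Q=6μC, V=1.50V), C2(5μF, Q=5μC, V=1.00V)
Op 1: CLOSE 2-1: Q_total=11.00, C_total=9.00, V=1.22; Q2=6.11, Q1=4.89; dissipated=0.278

Answer: 1.22 V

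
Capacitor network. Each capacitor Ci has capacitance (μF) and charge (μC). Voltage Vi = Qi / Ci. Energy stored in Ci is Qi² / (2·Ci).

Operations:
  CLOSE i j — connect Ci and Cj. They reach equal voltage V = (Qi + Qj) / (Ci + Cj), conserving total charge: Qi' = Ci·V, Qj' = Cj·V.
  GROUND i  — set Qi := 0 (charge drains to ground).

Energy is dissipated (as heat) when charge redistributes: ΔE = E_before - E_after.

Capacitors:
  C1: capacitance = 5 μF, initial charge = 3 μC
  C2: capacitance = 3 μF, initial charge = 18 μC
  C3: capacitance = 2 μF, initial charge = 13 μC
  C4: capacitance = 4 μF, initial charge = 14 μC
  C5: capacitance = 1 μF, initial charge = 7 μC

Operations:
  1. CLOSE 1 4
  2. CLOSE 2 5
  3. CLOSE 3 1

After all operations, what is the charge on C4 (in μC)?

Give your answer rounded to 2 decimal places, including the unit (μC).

Answer: 7.56 μC

Derivation:
Initial: C1(5μF, Q=3μC, V=0.60V), C2(3μF, Q=18μC, V=6.00V), C3(2μF, Q=13μC, V=6.50V), C4(4μF, Q=14μC, V=3.50V), C5(1μF, Q=7μC, V=7.00V)
Op 1: CLOSE 1-4: Q_total=17.00, C_total=9.00, V=1.89; Q1=9.44, Q4=7.56; dissipated=9.344
Op 2: CLOSE 2-5: Q_total=25.00, C_total=4.00, V=6.25; Q2=18.75, Q5=6.25; dissipated=0.375
Op 3: CLOSE 3-1: Q_total=22.44, C_total=7.00, V=3.21; Q3=6.41, Q1=16.03; dissipated=15.187
Final charges: Q1=16.03, Q2=18.75, Q3=6.41, Q4=7.56, Q5=6.25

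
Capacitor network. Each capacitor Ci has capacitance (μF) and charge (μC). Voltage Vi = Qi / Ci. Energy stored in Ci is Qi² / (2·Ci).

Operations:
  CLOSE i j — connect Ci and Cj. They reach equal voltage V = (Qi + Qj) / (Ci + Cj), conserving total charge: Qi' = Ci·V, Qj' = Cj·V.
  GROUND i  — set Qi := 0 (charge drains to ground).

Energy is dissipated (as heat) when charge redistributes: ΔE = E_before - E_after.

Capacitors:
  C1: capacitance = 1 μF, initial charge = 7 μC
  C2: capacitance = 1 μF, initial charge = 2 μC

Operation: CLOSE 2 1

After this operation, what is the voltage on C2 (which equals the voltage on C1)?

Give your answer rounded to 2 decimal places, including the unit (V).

Answer: 4.50 V

Derivation:
Initial: C1(1μF, Q=7μC, V=7.00V), C2(1μF, Q=2μC, V=2.00V)
Op 1: CLOSE 2-1: Q_total=9.00, C_total=2.00, V=4.50; Q2=4.50, Q1=4.50; dissipated=6.250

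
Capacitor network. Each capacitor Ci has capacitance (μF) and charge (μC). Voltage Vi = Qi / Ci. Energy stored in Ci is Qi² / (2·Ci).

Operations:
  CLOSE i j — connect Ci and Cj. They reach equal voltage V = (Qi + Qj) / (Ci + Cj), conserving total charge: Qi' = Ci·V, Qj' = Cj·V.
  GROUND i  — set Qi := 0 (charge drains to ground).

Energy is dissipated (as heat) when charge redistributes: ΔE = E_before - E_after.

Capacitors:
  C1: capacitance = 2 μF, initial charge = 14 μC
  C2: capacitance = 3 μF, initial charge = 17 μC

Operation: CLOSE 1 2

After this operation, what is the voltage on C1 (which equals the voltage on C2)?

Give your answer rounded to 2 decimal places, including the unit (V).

Answer: 6.20 V

Derivation:
Initial: C1(2μF, Q=14μC, V=7.00V), C2(3μF, Q=17μC, V=5.67V)
Op 1: CLOSE 1-2: Q_total=31.00, C_total=5.00, V=6.20; Q1=12.40, Q2=18.60; dissipated=1.067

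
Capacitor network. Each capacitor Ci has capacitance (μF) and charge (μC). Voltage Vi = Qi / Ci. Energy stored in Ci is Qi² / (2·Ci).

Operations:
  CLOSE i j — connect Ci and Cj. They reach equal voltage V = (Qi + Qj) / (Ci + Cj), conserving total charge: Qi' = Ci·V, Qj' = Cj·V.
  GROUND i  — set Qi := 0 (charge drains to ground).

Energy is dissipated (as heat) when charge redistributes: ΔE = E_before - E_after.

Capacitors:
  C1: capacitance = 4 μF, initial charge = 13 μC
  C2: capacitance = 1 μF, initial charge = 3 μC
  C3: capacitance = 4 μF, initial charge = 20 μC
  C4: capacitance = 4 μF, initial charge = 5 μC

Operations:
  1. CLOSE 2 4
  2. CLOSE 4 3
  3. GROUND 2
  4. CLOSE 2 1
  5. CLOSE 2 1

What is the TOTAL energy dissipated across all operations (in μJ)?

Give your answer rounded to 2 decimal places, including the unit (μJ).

Answer: 18.29 μJ

Derivation:
Initial: C1(4μF, Q=13μC, V=3.25V), C2(1μF, Q=3μC, V=3.00V), C3(4μF, Q=20μC, V=5.00V), C4(4μF, Q=5μC, V=1.25V)
Op 1: CLOSE 2-4: Q_total=8.00, C_total=5.00, V=1.60; Q2=1.60, Q4=6.40; dissipated=1.225
Op 2: CLOSE 4-3: Q_total=26.40, C_total=8.00, V=3.30; Q4=13.20, Q3=13.20; dissipated=11.560
Op 3: GROUND 2: Q2=0; energy lost=1.280
Op 4: CLOSE 2-1: Q_total=13.00, C_total=5.00, V=2.60; Q2=2.60, Q1=10.40; dissipated=4.225
Op 5: CLOSE 2-1: Q_total=13.00, C_total=5.00, V=2.60; Q2=2.60, Q1=10.40; dissipated=0.000
Total dissipated: 18.290 μJ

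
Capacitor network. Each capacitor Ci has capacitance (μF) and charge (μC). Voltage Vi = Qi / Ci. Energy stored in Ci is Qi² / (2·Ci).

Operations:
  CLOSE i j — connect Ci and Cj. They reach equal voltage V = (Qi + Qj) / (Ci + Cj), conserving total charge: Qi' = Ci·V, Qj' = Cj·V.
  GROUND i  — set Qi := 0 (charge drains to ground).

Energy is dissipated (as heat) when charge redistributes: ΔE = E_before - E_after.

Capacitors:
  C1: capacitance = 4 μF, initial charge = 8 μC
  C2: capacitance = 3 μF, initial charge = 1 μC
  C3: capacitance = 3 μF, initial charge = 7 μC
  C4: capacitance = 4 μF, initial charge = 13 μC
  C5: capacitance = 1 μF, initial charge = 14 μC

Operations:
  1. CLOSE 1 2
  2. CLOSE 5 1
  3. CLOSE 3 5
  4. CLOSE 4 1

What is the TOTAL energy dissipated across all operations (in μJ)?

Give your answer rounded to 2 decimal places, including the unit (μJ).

Answer: 68.22 μJ

Derivation:
Initial: C1(4μF, Q=8μC, V=2.00V), C2(3μF, Q=1μC, V=0.33V), C3(3μF, Q=7μC, V=2.33V), C4(4μF, Q=13μC, V=3.25V), C5(1μF, Q=14μC, V=14.00V)
Op 1: CLOSE 1-2: Q_total=9.00, C_total=7.00, V=1.29; Q1=5.14, Q2=3.86; dissipated=2.381
Op 2: CLOSE 5-1: Q_total=19.14, C_total=5.00, V=3.83; Q5=3.83, Q1=15.31; dissipated=64.661
Op 3: CLOSE 3-5: Q_total=10.83, C_total=4.00, V=2.71; Q3=8.12, Q5=2.71; dissipated=0.838
Op 4: CLOSE 4-1: Q_total=28.31, C_total=8.00, V=3.54; Q4=14.16, Q1=14.16; dissipated=0.335
Total dissipated: 68.215 μJ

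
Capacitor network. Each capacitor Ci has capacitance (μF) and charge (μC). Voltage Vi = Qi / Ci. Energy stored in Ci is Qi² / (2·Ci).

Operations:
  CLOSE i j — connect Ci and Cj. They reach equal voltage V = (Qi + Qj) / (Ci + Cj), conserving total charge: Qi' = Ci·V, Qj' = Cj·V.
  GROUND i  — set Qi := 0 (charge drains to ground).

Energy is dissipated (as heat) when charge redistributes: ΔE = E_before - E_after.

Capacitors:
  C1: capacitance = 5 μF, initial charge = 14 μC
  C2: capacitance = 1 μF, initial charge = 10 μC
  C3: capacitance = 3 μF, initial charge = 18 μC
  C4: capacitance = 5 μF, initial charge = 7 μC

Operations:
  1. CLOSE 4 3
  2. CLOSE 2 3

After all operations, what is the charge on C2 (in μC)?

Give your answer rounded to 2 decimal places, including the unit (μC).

Initial: C1(5μF, Q=14μC, V=2.80V), C2(1μF, Q=10μC, V=10.00V), C3(3μF, Q=18μC, V=6.00V), C4(5μF, Q=7μC, V=1.40V)
Op 1: CLOSE 4-3: Q_total=25.00, C_total=8.00, V=3.12; Q4=15.62, Q3=9.38; dissipated=19.837
Op 2: CLOSE 2-3: Q_total=19.38, C_total=4.00, V=4.84; Q2=4.84, Q3=14.53; dissipated=17.725
Final charges: Q1=14.00, Q2=4.84, Q3=14.53, Q4=15.62

Answer: 4.84 μC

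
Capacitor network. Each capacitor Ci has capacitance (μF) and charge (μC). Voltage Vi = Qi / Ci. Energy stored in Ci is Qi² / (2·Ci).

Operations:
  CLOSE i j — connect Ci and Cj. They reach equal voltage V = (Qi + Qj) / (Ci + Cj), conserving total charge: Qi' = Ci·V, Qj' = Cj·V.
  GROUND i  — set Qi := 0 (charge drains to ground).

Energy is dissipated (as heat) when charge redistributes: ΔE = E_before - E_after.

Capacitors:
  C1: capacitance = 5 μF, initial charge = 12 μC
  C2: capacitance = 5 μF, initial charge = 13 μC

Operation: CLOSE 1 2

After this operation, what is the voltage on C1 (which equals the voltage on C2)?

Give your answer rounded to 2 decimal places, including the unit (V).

Initial: C1(5μF, Q=12μC, V=2.40V), C2(5μF, Q=13μC, V=2.60V)
Op 1: CLOSE 1-2: Q_total=25.00, C_total=10.00, V=2.50; Q1=12.50, Q2=12.50; dissipated=0.050

Answer: 2.50 V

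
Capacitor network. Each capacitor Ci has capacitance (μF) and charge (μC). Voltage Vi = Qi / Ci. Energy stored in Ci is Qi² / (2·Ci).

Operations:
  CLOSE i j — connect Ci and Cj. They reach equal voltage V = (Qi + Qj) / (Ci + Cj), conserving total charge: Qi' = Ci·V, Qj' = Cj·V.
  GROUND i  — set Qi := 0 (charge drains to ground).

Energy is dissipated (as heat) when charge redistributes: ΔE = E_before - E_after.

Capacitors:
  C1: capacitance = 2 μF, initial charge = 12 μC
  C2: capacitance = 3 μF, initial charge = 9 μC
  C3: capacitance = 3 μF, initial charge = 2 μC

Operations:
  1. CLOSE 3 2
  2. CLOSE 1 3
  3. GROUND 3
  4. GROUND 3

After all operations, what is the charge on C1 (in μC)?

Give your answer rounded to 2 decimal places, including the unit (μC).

Answer: 7.00 μC

Derivation:
Initial: C1(2μF, Q=12μC, V=6.00V), C2(3μF, Q=9μC, V=3.00V), C3(3μF, Q=2μC, V=0.67V)
Op 1: CLOSE 3-2: Q_total=11.00, C_total=6.00, V=1.83; Q3=5.50, Q2=5.50; dissipated=4.083
Op 2: CLOSE 1-3: Q_total=17.50, C_total=5.00, V=3.50; Q1=7.00, Q3=10.50; dissipated=10.417
Op 3: GROUND 3: Q3=0; energy lost=18.375
Op 4: GROUND 3: Q3=0; energy lost=0.000
Final charges: Q1=7.00, Q2=5.50, Q3=0.00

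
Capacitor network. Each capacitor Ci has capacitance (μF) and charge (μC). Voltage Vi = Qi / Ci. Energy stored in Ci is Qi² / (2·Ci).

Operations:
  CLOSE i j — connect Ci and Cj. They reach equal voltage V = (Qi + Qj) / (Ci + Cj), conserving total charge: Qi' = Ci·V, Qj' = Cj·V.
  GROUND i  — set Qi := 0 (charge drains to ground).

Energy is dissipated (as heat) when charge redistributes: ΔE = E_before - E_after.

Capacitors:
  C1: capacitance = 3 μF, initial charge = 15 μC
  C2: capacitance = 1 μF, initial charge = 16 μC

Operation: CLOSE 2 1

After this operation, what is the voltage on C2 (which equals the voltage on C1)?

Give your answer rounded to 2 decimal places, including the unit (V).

Initial: C1(3μF, Q=15μC, V=5.00V), C2(1μF, Q=16μC, V=16.00V)
Op 1: CLOSE 2-1: Q_total=31.00, C_total=4.00, V=7.75; Q2=7.75, Q1=23.25; dissipated=45.375

Answer: 7.75 V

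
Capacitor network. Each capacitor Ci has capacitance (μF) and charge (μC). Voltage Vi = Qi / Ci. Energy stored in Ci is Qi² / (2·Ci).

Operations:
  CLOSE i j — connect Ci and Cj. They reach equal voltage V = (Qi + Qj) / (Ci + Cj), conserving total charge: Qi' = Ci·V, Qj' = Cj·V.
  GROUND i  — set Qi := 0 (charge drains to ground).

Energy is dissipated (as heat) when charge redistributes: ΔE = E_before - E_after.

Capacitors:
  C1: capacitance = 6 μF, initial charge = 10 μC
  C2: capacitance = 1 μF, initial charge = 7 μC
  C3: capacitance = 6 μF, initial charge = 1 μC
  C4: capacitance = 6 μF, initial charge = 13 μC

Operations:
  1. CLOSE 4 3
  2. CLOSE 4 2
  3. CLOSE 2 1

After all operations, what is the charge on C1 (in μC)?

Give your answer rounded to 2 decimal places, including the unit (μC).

Initial: C1(6μF, Q=10μC, V=1.67V), C2(1μF, Q=7μC, V=7.00V), C3(6μF, Q=1μC, V=0.17V), C4(6μF, Q=13μC, V=2.17V)
Op 1: CLOSE 4-3: Q_total=14.00, C_total=12.00, V=1.17; Q4=7.00, Q3=7.00; dissipated=6.000
Op 2: CLOSE 4-2: Q_total=14.00, C_total=7.00, V=2.00; Q4=12.00, Q2=2.00; dissipated=14.583
Op 3: CLOSE 2-1: Q_total=12.00, C_total=7.00, V=1.71; Q2=1.71, Q1=10.29; dissipated=0.048
Final charges: Q1=10.29, Q2=1.71, Q3=7.00, Q4=12.00

Answer: 10.29 μC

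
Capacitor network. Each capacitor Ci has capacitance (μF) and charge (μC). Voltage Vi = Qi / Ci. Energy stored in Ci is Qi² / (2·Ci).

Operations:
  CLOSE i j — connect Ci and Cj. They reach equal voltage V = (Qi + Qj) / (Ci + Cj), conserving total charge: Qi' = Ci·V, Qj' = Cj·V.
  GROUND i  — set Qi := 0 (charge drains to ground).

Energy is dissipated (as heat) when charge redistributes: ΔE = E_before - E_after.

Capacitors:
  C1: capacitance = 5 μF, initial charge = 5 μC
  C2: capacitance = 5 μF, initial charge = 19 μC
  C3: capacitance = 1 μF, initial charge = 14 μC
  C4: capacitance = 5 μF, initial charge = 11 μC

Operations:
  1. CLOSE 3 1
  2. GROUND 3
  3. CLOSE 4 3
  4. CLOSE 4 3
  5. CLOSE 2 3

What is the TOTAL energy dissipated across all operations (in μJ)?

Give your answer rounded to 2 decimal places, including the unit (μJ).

Initial: C1(5μF, Q=5μC, V=1.00V), C2(5μF, Q=19μC, V=3.80V), C3(1μF, Q=14μC, V=14.00V), C4(5μF, Q=11μC, V=2.20V)
Op 1: CLOSE 3-1: Q_total=19.00, C_total=6.00, V=3.17; Q3=3.17, Q1=15.83; dissipated=70.417
Op 2: GROUND 3: Q3=0; energy lost=5.014
Op 3: CLOSE 4-3: Q_total=11.00, C_total=6.00, V=1.83; Q4=9.17, Q3=1.83; dissipated=2.017
Op 4: CLOSE 4-3: Q_total=11.00, C_total=6.00, V=1.83; Q4=9.17, Q3=1.83; dissipated=0.000
Op 5: CLOSE 2-3: Q_total=20.83, C_total=6.00, V=3.47; Q2=17.36, Q3=3.47; dissipated=1.612
Total dissipated: 79.059 μJ

Answer: 79.06 μJ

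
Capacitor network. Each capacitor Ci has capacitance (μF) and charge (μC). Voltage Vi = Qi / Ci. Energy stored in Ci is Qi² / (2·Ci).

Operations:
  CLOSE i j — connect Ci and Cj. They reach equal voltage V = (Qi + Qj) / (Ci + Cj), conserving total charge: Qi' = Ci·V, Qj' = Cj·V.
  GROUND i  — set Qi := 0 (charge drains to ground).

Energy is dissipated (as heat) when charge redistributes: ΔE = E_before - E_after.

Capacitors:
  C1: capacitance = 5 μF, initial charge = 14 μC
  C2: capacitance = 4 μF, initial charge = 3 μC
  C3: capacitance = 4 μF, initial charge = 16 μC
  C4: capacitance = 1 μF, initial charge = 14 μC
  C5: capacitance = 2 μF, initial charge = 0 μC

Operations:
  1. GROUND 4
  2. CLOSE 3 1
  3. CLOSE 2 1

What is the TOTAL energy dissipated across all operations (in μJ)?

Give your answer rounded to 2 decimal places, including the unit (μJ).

Answer: 107.02 μJ

Derivation:
Initial: C1(5μF, Q=14μC, V=2.80V), C2(4μF, Q=3μC, V=0.75V), C3(4μF, Q=16μC, V=4.00V), C4(1μF, Q=14μC, V=14.00V), C5(2μF, Q=0μC, V=0.00V)
Op 1: GROUND 4: Q4=0; energy lost=98.000
Op 2: CLOSE 3-1: Q_total=30.00, C_total=9.00, V=3.33; Q3=13.33, Q1=16.67; dissipated=1.600
Op 3: CLOSE 2-1: Q_total=19.67, C_total=9.00, V=2.19; Q2=8.74, Q1=10.93; dissipated=7.415
Total dissipated: 107.015 μJ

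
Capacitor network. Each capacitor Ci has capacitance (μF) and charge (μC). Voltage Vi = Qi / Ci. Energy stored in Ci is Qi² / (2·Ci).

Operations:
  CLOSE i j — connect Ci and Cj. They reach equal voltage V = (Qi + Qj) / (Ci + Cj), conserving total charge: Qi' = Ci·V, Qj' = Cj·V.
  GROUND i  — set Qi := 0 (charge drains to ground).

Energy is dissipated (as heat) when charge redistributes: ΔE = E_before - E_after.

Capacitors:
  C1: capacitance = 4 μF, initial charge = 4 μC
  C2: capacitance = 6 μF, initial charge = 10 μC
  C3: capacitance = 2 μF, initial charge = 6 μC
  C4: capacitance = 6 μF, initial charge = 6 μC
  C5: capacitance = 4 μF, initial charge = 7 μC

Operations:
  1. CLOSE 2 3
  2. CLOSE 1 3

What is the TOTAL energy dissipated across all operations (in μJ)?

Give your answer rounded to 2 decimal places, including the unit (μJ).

Initial: C1(4μF, Q=4μC, V=1.00V), C2(6μF, Q=10μC, V=1.67V), C3(2μF, Q=6μC, V=3.00V), C4(6μF, Q=6μC, V=1.00V), C5(4μF, Q=7μC, V=1.75V)
Op 1: CLOSE 2-3: Q_total=16.00, C_total=8.00, V=2.00; Q2=12.00, Q3=4.00; dissipated=1.333
Op 2: CLOSE 1-3: Q_total=8.00, C_total=6.00, V=1.33; Q1=5.33, Q3=2.67; dissipated=0.667
Total dissipated: 2.000 μJ

Answer: 2.00 μJ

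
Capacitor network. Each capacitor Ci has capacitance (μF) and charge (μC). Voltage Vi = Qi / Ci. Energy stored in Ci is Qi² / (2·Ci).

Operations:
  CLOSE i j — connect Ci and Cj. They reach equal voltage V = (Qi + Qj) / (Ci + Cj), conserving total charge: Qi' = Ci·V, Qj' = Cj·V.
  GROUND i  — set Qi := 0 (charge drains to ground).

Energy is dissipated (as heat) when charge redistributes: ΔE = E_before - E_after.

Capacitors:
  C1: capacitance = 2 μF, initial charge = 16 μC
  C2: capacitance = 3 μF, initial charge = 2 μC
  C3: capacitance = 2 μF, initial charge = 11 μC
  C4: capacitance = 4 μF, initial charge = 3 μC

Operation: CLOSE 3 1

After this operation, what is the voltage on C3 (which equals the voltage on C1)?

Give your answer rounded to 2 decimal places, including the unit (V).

Answer: 6.75 V

Derivation:
Initial: C1(2μF, Q=16μC, V=8.00V), C2(3μF, Q=2μC, V=0.67V), C3(2μF, Q=11μC, V=5.50V), C4(4μF, Q=3μC, V=0.75V)
Op 1: CLOSE 3-1: Q_total=27.00, C_total=4.00, V=6.75; Q3=13.50, Q1=13.50; dissipated=3.125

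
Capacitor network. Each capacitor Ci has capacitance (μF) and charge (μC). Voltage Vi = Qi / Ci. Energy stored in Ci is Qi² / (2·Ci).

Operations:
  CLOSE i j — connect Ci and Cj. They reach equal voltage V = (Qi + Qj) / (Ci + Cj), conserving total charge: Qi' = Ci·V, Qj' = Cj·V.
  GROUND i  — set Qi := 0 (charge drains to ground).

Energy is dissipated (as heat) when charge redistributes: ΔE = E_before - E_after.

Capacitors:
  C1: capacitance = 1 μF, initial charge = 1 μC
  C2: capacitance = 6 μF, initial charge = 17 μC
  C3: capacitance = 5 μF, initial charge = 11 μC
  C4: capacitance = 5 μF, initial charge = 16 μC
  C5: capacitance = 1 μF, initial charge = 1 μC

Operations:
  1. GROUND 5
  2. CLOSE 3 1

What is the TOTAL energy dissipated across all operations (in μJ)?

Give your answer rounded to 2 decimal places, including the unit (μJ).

Answer: 1.10 μJ

Derivation:
Initial: C1(1μF, Q=1μC, V=1.00V), C2(6μF, Q=17μC, V=2.83V), C3(5μF, Q=11μC, V=2.20V), C4(5μF, Q=16μC, V=3.20V), C5(1μF, Q=1μC, V=1.00V)
Op 1: GROUND 5: Q5=0; energy lost=0.500
Op 2: CLOSE 3-1: Q_total=12.00, C_total=6.00, V=2.00; Q3=10.00, Q1=2.00; dissipated=0.600
Total dissipated: 1.100 μJ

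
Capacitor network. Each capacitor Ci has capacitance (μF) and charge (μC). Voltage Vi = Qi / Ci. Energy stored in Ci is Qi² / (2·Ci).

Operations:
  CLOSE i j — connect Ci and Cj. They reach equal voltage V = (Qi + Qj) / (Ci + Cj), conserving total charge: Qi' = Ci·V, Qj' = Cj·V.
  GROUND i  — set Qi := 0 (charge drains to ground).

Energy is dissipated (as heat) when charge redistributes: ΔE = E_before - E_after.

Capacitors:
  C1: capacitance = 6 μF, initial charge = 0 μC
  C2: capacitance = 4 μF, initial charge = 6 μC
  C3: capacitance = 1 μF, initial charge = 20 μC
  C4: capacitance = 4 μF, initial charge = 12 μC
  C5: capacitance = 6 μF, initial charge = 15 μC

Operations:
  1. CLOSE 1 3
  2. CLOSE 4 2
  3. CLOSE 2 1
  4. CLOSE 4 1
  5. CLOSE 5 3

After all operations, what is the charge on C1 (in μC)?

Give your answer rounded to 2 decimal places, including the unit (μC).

Answer: 14.81 μC

Derivation:
Initial: C1(6μF, Q=0μC, V=0.00V), C2(4μF, Q=6μC, V=1.50V), C3(1μF, Q=20μC, V=20.00V), C4(4μF, Q=12μC, V=3.00V), C5(6μF, Q=15μC, V=2.50V)
Op 1: CLOSE 1-3: Q_total=20.00, C_total=7.00, V=2.86; Q1=17.14, Q3=2.86; dissipated=171.429
Op 2: CLOSE 4-2: Q_total=18.00, C_total=8.00, V=2.25; Q4=9.00, Q2=9.00; dissipated=2.250
Op 3: CLOSE 2-1: Q_total=26.14, C_total=10.00, V=2.61; Q2=10.46, Q1=15.69; dissipated=0.442
Op 4: CLOSE 4-1: Q_total=24.69, C_total=10.00, V=2.47; Q4=9.87, Q1=14.81; dissipated=0.159
Op 5: CLOSE 5-3: Q_total=17.86, C_total=7.00, V=2.55; Q5=15.31, Q3=2.55; dissipated=0.055
Final charges: Q1=14.81, Q2=10.46, Q3=2.55, Q4=9.87, Q5=15.31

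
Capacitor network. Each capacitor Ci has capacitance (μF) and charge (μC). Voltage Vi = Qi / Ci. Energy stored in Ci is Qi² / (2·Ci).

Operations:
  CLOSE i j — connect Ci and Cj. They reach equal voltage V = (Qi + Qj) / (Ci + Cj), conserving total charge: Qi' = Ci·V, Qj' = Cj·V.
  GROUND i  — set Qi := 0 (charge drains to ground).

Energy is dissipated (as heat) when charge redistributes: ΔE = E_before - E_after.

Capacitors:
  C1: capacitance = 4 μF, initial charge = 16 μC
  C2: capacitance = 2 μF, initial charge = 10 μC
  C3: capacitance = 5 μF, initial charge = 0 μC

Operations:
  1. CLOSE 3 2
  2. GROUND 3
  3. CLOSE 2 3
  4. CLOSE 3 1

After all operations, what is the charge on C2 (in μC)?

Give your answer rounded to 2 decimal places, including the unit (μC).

Initial: C1(4μF, Q=16μC, V=4.00V), C2(2μF, Q=10μC, V=5.00V), C3(5μF, Q=0μC, V=0.00V)
Op 1: CLOSE 3-2: Q_total=10.00, C_total=7.00, V=1.43; Q3=7.14, Q2=2.86; dissipated=17.857
Op 2: GROUND 3: Q3=0; energy lost=5.102
Op 3: CLOSE 2-3: Q_total=2.86, C_total=7.00, V=0.41; Q2=0.82, Q3=2.04; dissipated=1.458
Op 4: CLOSE 3-1: Q_total=18.04, C_total=9.00, V=2.00; Q3=10.02, Q1=8.02; dissipated=14.335
Final charges: Q1=8.02, Q2=0.82, Q3=10.02

Answer: 0.82 μC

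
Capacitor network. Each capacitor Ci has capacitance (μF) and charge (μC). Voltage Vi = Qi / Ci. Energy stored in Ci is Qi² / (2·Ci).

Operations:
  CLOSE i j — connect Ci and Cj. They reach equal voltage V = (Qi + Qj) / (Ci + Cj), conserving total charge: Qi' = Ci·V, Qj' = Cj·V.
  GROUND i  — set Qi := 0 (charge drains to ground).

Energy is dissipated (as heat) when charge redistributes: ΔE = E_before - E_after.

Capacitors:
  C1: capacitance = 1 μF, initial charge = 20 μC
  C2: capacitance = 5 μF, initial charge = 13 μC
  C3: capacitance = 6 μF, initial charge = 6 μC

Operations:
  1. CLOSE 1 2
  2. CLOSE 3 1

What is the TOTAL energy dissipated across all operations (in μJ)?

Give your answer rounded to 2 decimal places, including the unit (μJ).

Answer: 134.83 μJ

Derivation:
Initial: C1(1μF, Q=20μC, V=20.00V), C2(5μF, Q=13μC, V=2.60V), C3(6μF, Q=6μC, V=1.00V)
Op 1: CLOSE 1-2: Q_total=33.00, C_total=6.00, V=5.50; Q1=5.50, Q2=27.50; dissipated=126.150
Op 2: CLOSE 3-1: Q_total=11.50, C_total=7.00, V=1.64; Q3=9.86, Q1=1.64; dissipated=8.679
Total dissipated: 134.829 μJ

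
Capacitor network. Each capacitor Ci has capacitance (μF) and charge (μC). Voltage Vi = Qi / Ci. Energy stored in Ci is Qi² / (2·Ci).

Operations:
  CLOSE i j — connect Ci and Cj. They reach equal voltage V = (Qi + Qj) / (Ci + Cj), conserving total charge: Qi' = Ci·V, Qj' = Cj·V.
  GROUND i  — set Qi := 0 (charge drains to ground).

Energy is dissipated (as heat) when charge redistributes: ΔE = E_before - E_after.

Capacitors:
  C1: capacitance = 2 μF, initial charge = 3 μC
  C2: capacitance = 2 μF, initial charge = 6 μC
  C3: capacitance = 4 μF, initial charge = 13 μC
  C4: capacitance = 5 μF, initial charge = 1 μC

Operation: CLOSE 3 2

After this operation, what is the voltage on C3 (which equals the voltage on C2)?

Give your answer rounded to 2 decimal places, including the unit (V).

Initial: C1(2μF, Q=3μC, V=1.50V), C2(2μF, Q=6μC, V=3.00V), C3(4μF, Q=13μC, V=3.25V), C4(5μF, Q=1μC, V=0.20V)
Op 1: CLOSE 3-2: Q_total=19.00, C_total=6.00, V=3.17; Q3=12.67, Q2=6.33; dissipated=0.042

Answer: 3.17 V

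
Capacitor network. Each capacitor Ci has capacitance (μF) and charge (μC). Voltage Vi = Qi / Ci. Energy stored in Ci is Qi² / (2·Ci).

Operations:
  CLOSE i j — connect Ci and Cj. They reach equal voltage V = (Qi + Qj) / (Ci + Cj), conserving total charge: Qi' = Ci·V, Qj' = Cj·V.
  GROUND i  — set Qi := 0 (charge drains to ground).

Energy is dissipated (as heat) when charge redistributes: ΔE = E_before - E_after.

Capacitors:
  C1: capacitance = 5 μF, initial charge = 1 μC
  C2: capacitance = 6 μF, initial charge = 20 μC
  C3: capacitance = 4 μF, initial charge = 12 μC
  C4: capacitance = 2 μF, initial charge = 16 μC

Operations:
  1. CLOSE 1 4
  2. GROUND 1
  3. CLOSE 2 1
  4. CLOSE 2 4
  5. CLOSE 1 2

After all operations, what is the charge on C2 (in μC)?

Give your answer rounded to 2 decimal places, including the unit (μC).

Answer: 11.41 μC

Derivation:
Initial: C1(5μF, Q=1μC, V=0.20V), C2(6μF, Q=20μC, V=3.33V), C3(4μF, Q=12μC, V=3.00V), C4(2μF, Q=16μC, V=8.00V)
Op 1: CLOSE 1-4: Q_total=17.00, C_total=7.00, V=2.43; Q1=12.14, Q4=4.86; dissipated=43.457
Op 2: GROUND 1: Q1=0; energy lost=14.745
Op 3: CLOSE 2-1: Q_total=20.00, C_total=11.00, V=1.82; Q2=10.91, Q1=9.09; dissipated=15.152
Op 4: CLOSE 2-4: Q_total=15.77, C_total=8.00, V=1.97; Q2=11.82, Q4=3.94; dissipated=0.279
Op 5: CLOSE 1-2: Q_total=20.92, C_total=11.00, V=1.90; Q1=9.51, Q2=11.41; dissipated=0.032
Final charges: Q1=9.51, Q2=11.41, Q3=12.00, Q4=3.94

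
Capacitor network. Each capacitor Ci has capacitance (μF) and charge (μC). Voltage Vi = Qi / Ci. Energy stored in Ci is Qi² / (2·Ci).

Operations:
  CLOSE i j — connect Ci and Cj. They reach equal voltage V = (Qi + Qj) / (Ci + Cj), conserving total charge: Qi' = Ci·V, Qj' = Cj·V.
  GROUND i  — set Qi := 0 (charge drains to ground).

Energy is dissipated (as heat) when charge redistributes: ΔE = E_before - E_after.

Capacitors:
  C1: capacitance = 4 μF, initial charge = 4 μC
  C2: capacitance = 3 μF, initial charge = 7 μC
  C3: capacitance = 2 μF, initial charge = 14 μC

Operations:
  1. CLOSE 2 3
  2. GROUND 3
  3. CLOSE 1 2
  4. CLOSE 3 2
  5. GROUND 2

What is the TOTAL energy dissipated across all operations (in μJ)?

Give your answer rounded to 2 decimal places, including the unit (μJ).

Initial: C1(4μF, Q=4μC, V=1.00V), C2(3μF, Q=7μC, V=2.33V), C3(2μF, Q=14μC, V=7.00V)
Op 1: CLOSE 2-3: Q_total=21.00, C_total=5.00, V=4.20; Q2=12.60, Q3=8.40; dissipated=13.067
Op 2: GROUND 3: Q3=0; energy lost=17.640
Op 3: CLOSE 1-2: Q_total=16.60, C_total=7.00, V=2.37; Q1=9.49, Q2=7.11; dissipated=8.777
Op 4: CLOSE 3-2: Q_total=7.11, C_total=5.00, V=1.42; Q3=2.85, Q2=4.27; dissipated=3.374
Op 5: GROUND 2: Q2=0; energy lost=3.037
Total dissipated: 45.895 μJ

Answer: 45.89 μJ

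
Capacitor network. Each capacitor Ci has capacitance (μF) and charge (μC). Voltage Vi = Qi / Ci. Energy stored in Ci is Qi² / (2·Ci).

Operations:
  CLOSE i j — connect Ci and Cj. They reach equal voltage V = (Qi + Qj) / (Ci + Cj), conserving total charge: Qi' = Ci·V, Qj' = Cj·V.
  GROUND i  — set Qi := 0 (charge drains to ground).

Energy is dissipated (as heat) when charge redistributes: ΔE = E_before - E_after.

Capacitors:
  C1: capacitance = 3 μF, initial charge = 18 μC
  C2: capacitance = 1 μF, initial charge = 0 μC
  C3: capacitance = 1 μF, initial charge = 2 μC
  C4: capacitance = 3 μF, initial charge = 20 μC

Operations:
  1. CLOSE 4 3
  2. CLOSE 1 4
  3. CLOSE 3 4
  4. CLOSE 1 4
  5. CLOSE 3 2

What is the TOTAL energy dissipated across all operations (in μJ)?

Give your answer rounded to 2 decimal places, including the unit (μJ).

Initial: C1(3μF, Q=18μC, V=6.00V), C2(1μF, Q=0μC, V=0.00V), C3(1μF, Q=2μC, V=2.00V), C4(3μF, Q=20μC, V=6.67V)
Op 1: CLOSE 4-3: Q_total=22.00, C_total=4.00, V=5.50; Q4=16.50, Q3=5.50; dissipated=8.167
Op 2: CLOSE 1-4: Q_total=34.50, C_total=6.00, V=5.75; Q1=17.25, Q4=17.25; dissipated=0.188
Op 3: CLOSE 3-4: Q_total=22.75, C_total=4.00, V=5.69; Q3=5.69, Q4=17.06; dissipated=0.023
Op 4: CLOSE 1-4: Q_total=34.31, C_total=6.00, V=5.72; Q1=17.16, Q4=17.16; dissipated=0.003
Op 5: CLOSE 3-2: Q_total=5.69, C_total=2.00, V=2.84; Q3=2.84, Q2=2.84; dissipated=8.087
Total dissipated: 16.467 μJ

Answer: 16.47 μJ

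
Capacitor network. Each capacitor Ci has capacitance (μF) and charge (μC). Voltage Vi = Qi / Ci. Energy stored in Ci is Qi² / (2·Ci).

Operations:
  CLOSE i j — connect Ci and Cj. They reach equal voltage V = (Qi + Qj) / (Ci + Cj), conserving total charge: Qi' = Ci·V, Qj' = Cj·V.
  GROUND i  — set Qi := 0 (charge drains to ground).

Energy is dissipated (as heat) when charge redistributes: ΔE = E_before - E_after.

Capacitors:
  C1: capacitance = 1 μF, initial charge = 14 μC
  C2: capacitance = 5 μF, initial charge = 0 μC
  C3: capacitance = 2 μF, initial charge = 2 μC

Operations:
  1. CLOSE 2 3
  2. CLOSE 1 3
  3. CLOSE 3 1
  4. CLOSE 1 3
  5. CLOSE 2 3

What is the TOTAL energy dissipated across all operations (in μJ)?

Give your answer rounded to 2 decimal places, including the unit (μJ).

Initial: C1(1μF, Q=14μC, V=14.00V), C2(5μF, Q=0μC, V=0.00V), C3(2μF, Q=2μC, V=1.00V)
Op 1: CLOSE 2-3: Q_total=2.00, C_total=7.00, V=0.29; Q2=1.43, Q3=0.57; dissipated=0.714
Op 2: CLOSE 1-3: Q_total=14.57, C_total=3.00, V=4.86; Q1=4.86, Q3=9.71; dissipated=62.694
Op 3: CLOSE 3-1: Q_total=14.57, C_total=3.00, V=4.86; Q3=9.71, Q1=4.86; dissipated=0.000
Op 4: CLOSE 1-3: Q_total=14.57, C_total=3.00, V=4.86; Q1=4.86, Q3=9.71; dissipated=0.000
Op 5: CLOSE 2-3: Q_total=11.14, C_total=7.00, V=1.59; Q2=7.96, Q3=3.18; dissipated=14.927
Total dissipated: 78.335 μJ

Answer: 78.34 μJ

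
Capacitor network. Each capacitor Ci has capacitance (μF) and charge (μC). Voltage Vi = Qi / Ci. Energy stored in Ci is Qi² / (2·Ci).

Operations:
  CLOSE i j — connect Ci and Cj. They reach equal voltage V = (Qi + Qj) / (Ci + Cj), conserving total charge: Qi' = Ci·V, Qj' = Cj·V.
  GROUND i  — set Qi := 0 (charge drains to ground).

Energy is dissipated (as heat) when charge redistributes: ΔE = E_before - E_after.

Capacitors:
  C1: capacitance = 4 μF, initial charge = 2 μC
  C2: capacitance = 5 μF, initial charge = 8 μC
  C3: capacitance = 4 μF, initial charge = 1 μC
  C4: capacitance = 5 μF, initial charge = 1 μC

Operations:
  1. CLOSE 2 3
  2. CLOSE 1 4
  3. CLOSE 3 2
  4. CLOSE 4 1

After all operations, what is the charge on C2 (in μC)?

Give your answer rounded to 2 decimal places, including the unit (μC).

Initial: C1(4μF, Q=2μC, V=0.50V), C2(5μF, Q=8μC, V=1.60V), C3(4μF, Q=1μC, V=0.25V), C4(5μF, Q=1μC, V=0.20V)
Op 1: CLOSE 2-3: Q_total=9.00, C_total=9.00, V=1.00; Q2=5.00, Q3=4.00; dissipated=2.025
Op 2: CLOSE 1-4: Q_total=3.00, C_total=9.00, V=0.33; Q1=1.33, Q4=1.67; dissipated=0.100
Op 3: CLOSE 3-2: Q_total=9.00, C_total=9.00, V=1.00; Q3=4.00, Q2=5.00; dissipated=0.000
Op 4: CLOSE 4-1: Q_total=3.00, C_total=9.00, V=0.33; Q4=1.67, Q1=1.33; dissipated=0.000
Final charges: Q1=1.33, Q2=5.00, Q3=4.00, Q4=1.67

Answer: 5.00 μC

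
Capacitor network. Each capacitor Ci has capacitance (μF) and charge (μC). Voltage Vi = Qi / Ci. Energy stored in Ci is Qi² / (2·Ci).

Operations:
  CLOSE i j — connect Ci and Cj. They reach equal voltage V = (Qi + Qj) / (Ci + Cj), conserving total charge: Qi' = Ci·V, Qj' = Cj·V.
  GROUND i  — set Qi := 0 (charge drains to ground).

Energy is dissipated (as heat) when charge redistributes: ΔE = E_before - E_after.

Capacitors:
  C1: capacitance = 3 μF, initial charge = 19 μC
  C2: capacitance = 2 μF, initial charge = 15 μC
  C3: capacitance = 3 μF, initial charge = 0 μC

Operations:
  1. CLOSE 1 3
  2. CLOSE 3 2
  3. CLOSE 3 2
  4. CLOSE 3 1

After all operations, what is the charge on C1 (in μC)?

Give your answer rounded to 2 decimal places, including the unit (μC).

Initial: C1(3μF, Q=19μC, V=6.33V), C2(2μF, Q=15μC, V=7.50V), C3(3μF, Q=0μC, V=0.00V)
Op 1: CLOSE 1-3: Q_total=19.00, C_total=6.00, V=3.17; Q1=9.50, Q3=9.50; dissipated=30.083
Op 2: CLOSE 3-2: Q_total=24.50, C_total=5.00, V=4.90; Q3=14.70, Q2=9.80; dissipated=11.267
Op 3: CLOSE 3-2: Q_total=24.50, C_total=5.00, V=4.90; Q3=14.70, Q2=9.80; dissipated=0.000
Op 4: CLOSE 3-1: Q_total=24.20, C_total=6.00, V=4.03; Q3=12.10, Q1=12.10; dissipated=2.253
Final charges: Q1=12.10, Q2=9.80, Q3=12.10

Answer: 12.10 μC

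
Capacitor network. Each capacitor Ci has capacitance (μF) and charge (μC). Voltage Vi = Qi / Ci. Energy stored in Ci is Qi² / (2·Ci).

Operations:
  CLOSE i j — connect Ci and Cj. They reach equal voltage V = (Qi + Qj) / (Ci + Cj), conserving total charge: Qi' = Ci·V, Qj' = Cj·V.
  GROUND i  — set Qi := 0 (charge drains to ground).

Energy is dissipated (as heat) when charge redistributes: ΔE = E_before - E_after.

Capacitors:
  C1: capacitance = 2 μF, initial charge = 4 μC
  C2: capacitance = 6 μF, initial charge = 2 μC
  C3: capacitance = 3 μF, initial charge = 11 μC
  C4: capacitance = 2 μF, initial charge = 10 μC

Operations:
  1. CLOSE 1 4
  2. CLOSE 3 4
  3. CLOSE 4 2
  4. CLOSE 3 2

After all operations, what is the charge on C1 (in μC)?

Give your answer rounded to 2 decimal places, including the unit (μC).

Initial: C1(2μF, Q=4μC, V=2.00V), C2(6μF, Q=2μC, V=0.33V), C3(3μF, Q=11μC, V=3.67V), C4(2μF, Q=10μC, V=5.00V)
Op 1: CLOSE 1-4: Q_total=14.00, C_total=4.00, V=3.50; Q1=7.00, Q4=7.00; dissipated=4.500
Op 2: CLOSE 3-4: Q_total=18.00, C_total=5.00, V=3.60; Q3=10.80, Q4=7.20; dissipated=0.017
Op 3: CLOSE 4-2: Q_total=9.20, C_total=8.00, V=1.15; Q4=2.30, Q2=6.90; dissipated=8.003
Op 4: CLOSE 3-2: Q_total=17.70, C_total=9.00, V=1.97; Q3=5.90, Q2=11.80; dissipated=6.003
Final charges: Q1=7.00, Q2=11.80, Q3=5.90, Q4=2.30

Answer: 7.00 μC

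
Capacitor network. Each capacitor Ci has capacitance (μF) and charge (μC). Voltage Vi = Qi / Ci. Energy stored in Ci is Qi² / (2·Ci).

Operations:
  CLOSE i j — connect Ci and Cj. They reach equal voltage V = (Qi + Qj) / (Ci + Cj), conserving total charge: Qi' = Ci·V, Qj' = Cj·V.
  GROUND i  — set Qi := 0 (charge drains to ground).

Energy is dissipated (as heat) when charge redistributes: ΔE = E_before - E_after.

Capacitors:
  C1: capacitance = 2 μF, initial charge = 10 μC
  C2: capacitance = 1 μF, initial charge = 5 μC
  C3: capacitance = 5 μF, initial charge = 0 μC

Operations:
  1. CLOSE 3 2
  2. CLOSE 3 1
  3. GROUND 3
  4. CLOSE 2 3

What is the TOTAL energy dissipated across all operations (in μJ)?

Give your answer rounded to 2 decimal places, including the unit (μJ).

Answer: 33.35 μJ

Derivation:
Initial: C1(2μF, Q=10μC, V=5.00V), C2(1μF, Q=5μC, V=5.00V), C3(5μF, Q=0μC, V=0.00V)
Op 1: CLOSE 3-2: Q_total=5.00, C_total=6.00, V=0.83; Q3=4.17, Q2=0.83; dissipated=10.417
Op 2: CLOSE 3-1: Q_total=14.17, C_total=7.00, V=2.02; Q3=10.12, Q1=4.05; dissipated=12.401
Op 3: GROUND 3: Q3=0; energy lost=10.240
Op 4: CLOSE 2-3: Q_total=0.83, C_total=6.00, V=0.14; Q2=0.14, Q3=0.69; dissipated=0.289
Total dissipated: 33.346 μJ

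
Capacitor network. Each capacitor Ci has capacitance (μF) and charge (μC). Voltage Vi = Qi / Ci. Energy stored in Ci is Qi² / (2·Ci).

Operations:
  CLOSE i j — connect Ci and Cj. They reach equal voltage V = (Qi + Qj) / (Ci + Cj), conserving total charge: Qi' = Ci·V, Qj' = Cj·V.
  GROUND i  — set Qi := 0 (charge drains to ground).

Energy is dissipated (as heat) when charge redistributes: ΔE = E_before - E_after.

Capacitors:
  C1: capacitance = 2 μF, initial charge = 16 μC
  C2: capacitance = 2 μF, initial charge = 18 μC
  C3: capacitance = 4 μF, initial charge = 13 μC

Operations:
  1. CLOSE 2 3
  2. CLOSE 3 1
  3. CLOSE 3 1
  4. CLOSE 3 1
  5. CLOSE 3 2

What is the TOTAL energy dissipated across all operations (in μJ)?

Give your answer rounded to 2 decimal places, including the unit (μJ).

Answer: 27.99 μJ

Derivation:
Initial: C1(2μF, Q=16μC, V=8.00V), C2(2μF, Q=18μC, V=9.00V), C3(4μF, Q=13μC, V=3.25V)
Op 1: CLOSE 2-3: Q_total=31.00, C_total=6.00, V=5.17; Q2=10.33, Q3=20.67; dissipated=22.042
Op 2: CLOSE 3-1: Q_total=36.67, C_total=6.00, V=6.11; Q3=24.44, Q1=12.22; dissipated=5.352
Op 3: CLOSE 3-1: Q_total=36.67, C_total=6.00, V=6.11; Q3=24.44, Q1=12.22; dissipated=0.000
Op 4: CLOSE 3-1: Q_total=36.67, C_total=6.00, V=6.11; Q3=24.44, Q1=12.22; dissipated=0.000
Op 5: CLOSE 3-2: Q_total=34.78, C_total=6.00, V=5.80; Q3=23.19, Q2=11.59; dissipated=0.595
Total dissipated: 27.988 μJ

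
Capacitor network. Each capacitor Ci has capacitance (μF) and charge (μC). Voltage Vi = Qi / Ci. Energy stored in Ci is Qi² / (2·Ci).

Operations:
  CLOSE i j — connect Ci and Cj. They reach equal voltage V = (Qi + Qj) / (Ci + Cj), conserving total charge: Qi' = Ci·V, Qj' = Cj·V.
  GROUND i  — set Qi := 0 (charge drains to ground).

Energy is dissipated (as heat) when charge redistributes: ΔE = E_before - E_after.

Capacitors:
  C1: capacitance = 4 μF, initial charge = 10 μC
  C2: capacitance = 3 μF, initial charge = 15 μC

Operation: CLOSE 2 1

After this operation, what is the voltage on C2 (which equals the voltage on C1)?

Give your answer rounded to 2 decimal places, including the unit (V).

Answer: 3.57 V

Derivation:
Initial: C1(4μF, Q=10μC, V=2.50V), C2(3μF, Q=15μC, V=5.00V)
Op 1: CLOSE 2-1: Q_total=25.00, C_total=7.00, V=3.57; Q2=10.71, Q1=14.29; dissipated=5.357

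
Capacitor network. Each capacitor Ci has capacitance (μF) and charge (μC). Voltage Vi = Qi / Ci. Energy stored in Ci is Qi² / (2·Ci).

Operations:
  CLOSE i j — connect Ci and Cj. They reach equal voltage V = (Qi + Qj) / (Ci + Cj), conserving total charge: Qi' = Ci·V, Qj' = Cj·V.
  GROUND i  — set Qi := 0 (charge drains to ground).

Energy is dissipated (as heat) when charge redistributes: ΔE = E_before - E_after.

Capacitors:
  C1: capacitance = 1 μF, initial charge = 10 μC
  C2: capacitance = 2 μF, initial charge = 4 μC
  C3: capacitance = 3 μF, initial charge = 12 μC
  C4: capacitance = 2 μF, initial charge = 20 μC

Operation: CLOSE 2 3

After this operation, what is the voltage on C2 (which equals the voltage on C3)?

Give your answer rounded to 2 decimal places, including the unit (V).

Answer: 3.20 V

Derivation:
Initial: C1(1μF, Q=10μC, V=10.00V), C2(2μF, Q=4μC, V=2.00V), C3(3μF, Q=12μC, V=4.00V), C4(2μF, Q=20μC, V=10.00V)
Op 1: CLOSE 2-3: Q_total=16.00, C_total=5.00, V=3.20; Q2=6.40, Q3=9.60; dissipated=2.400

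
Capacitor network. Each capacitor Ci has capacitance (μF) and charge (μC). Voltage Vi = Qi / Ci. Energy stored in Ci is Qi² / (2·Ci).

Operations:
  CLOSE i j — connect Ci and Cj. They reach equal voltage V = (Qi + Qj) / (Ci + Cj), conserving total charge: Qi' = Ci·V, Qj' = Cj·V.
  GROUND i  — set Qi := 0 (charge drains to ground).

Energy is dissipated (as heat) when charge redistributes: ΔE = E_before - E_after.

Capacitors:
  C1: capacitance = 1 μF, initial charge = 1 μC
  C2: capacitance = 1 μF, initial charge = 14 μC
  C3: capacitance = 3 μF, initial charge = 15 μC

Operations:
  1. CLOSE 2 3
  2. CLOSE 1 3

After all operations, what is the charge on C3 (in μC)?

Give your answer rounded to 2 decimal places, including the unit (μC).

Initial: C1(1μF, Q=1μC, V=1.00V), C2(1μF, Q=14μC, V=14.00V), C3(3μF, Q=15μC, V=5.00V)
Op 1: CLOSE 2-3: Q_total=29.00, C_total=4.00, V=7.25; Q2=7.25, Q3=21.75; dissipated=30.375
Op 2: CLOSE 1-3: Q_total=22.75, C_total=4.00, V=5.69; Q1=5.69, Q3=17.06; dissipated=14.648
Final charges: Q1=5.69, Q2=7.25, Q3=17.06

Answer: 17.06 μC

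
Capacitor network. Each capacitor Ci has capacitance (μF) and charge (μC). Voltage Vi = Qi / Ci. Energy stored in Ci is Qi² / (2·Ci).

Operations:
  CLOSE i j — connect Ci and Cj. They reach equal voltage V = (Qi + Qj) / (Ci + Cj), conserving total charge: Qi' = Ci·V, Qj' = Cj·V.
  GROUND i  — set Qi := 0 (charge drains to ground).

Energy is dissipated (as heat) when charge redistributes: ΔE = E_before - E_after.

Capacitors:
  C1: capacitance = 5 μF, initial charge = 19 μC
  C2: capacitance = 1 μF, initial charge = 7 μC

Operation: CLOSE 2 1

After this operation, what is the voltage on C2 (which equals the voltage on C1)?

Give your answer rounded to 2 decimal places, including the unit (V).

Initial: C1(5μF, Q=19μC, V=3.80V), C2(1μF, Q=7μC, V=7.00V)
Op 1: CLOSE 2-1: Q_total=26.00, C_total=6.00, V=4.33; Q2=4.33, Q1=21.67; dissipated=4.267

Answer: 4.33 V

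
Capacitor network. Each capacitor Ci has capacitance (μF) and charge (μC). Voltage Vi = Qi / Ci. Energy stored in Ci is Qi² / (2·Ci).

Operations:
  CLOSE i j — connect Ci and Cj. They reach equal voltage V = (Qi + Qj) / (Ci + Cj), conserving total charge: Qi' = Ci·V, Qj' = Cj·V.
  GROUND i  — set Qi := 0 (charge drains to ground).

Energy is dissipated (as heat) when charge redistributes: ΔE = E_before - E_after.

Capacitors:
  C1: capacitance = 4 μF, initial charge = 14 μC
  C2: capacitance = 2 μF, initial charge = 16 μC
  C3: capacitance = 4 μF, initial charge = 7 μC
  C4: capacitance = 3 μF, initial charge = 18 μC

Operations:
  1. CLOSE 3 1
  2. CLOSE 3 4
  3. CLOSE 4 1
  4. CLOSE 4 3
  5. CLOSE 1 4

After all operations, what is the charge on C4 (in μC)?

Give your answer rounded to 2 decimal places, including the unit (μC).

Initial: C1(4μF, Q=14μC, V=3.50V), C2(2μF, Q=16μC, V=8.00V), C3(4μF, Q=7μC, V=1.75V), C4(3μF, Q=18μC, V=6.00V)
Op 1: CLOSE 3-1: Q_total=21.00, C_total=8.00, V=2.62; Q3=10.50, Q1=10.50; dissipated=3.062
Op 2: CLOSE 3-4: Q_total=28.50, C_total=7.00, V=4.07; Q3=16.29, Q4=12.21; dissipated=9.763
Op 3: CLOSE 4-1: Q_total=22.71, C_total=7.00, V=3.24; Q4=9.73, Q1=12.98; dissipated=1.793
Op 4: CLOSE 4-3: Q_total=26.02, C_total=7.00, V=3.72; Q4=11.15, Q3=14.87; dissipated=0.586
Op 5: CLOSE 1-4: Q_total=24.13, C_total=7.00, V=3.45; Q1=13.79, Q4=10.34; dissipated=0.191
Final charges: Q1=13.79, Q2=16.00, Q3=14.87, Q4=10.34

Answer: 10.34 μC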